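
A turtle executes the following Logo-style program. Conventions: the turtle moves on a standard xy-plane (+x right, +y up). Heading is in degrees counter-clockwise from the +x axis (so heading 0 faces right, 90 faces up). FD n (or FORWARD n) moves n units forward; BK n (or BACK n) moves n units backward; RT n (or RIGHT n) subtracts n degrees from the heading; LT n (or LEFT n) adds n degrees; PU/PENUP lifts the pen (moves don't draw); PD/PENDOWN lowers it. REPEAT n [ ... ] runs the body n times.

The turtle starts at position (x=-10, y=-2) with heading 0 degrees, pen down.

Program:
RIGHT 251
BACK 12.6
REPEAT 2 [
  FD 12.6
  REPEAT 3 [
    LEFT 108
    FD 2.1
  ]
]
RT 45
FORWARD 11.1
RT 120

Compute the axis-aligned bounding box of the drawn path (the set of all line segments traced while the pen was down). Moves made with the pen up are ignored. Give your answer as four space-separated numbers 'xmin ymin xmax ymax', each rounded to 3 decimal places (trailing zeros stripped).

Answer: -11.677 -13.914 5.594 9.589

Derivation:
Executing turtle program step by step:
Start: pos=(-10,-2), heading=0, pen down
RT 251: heading 0 -> 109
BK 12.6: (-10,-2) -> (-5.898,-13.914) [heading=109, draw]
REPEAT 2 [
  -- iteration 1/2 --
  FD 12.6: (-5.898,-13.914) -> (-10,-2) [heading=109, draw]
  REPEAT 3 [
    -- iteration 1/3 --
    LT 108: heading 109 -> 217
    FD 2.1: (-10,-2) -> (-11.677,-3.264) [heading=217, draw]
    -- iteration 2/3 --
    LT 108: heading 217 -> 325
    FD 2.1: (-11.677,-3.264) -> (-9.957,-4.468) [heading=325, draw]
    -- iteration 3/3 --
    LT 108: heading 325 -> 73
    FD 2.1: (-9.957,-4.468) -> (-9.343,-2.46) [heading=73, draw]
  ]
  -- iteration 2/2 --
  FD 12.6: (-9.343,-2.46) -> (-5.659,9.589) [heading=73, draw]
  REPEAT 3 [
    -- iteration 1/3 --
    LT 108: heading 73 -> 181
    FD 2.1: (-5.659,9.589) -> (-7.759,9.553) [heading=181, draw]
    -- iteration 2/3 --
    LT 108: heading 181 -> 289
    FD 2.1: (-7.759,9.553) -> (-7.075,7.567) [heading=289, draw]
    -- iteration 3/3 --
    LT 108: heading 289 -> 37
    FD 2.1: (-7.075,7.567) -> (-5.398,8.831) [heading=37, draw]
  ]
]
RT 45: heading 37 -> 352
FD 11.1: (-5.398,8.831) -> (5.594,7.286) [heading=352, draw]
RT 120: heading 352 -> 232
Final: pos=(5.594,7.286), heading=232, 10 segment(s) drawn

Segment endpoints: x in {-11.677, -10, -9.957, -9.343, -7.759, -7.075, -5.898, -5.659, -5.398, 5.594}, y in {-13.914, -4.468, -3.264, -2.46, -2, 7.286, 7.567, 8.831, 9.553, 9.589}
xmin=-11.677, ymin=-13.914, xmax=5.594, ymax=9.589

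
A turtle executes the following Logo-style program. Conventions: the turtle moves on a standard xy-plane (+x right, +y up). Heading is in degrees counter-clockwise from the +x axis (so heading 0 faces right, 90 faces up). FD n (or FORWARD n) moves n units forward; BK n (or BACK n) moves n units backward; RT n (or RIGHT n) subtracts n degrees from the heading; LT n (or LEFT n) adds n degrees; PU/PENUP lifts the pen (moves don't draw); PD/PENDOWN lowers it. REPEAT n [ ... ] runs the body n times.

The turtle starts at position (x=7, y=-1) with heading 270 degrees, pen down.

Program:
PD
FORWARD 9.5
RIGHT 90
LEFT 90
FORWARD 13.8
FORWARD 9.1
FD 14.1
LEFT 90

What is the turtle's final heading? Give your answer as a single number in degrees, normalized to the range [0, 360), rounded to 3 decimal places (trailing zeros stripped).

Answer: 0

Derivation:
Executing turtle program step by step:
Start: pos=(7,-1), heading=270, pen down
PD: pen down
FD 9.5: (7,-1) -> (7,-10.5) [heading=270, draw]
RT 90: heading 270 -> 180
LT 90: heading 180 -> 270
FD 13.8: (7,-10.5) -> (7,-24.3) [heading=270, draw]
FD 9.1: (7,-24.3) -> (7,-33.4) [heading=270, draw]
FD 14.1: (7,-33.4) -> (7,-47.5) [heading=270, draw]
LT 90: heading 270 -> 0
Final: pos=(7,-47.5), heading=0, 4 segment(s) drawn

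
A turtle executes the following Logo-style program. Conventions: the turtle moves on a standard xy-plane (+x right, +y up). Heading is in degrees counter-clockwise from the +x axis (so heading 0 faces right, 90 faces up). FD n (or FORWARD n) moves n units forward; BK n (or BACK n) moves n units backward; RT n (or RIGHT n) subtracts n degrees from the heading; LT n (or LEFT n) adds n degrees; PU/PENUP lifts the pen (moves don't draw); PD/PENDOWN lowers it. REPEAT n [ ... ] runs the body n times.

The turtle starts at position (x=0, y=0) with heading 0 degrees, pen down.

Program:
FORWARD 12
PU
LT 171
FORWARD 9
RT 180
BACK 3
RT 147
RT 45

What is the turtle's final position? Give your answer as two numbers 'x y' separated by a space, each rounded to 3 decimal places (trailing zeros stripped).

Executing turtle program step by step:
Start: pos=(0,0), heading=0, pen down
FD 12: (0,0) -> (12,0) [heading=0, draw]
PU: pen up
LT 171: heading 0 -> 171
FD 9: (12,0) -> (3.111,1.408) [heading=171, move]
RT 180: heading 171 -> 351
BK 3: (3.111,1.408) -> (0.148,1.877) [heading=351, move]
RT 147: heading 351 -> 204
RT 45: heading 204 -> 159
Final: pos=(0.148,1.877), heading=159, 1 segment(s) drawn

Answer: 0.148 1.877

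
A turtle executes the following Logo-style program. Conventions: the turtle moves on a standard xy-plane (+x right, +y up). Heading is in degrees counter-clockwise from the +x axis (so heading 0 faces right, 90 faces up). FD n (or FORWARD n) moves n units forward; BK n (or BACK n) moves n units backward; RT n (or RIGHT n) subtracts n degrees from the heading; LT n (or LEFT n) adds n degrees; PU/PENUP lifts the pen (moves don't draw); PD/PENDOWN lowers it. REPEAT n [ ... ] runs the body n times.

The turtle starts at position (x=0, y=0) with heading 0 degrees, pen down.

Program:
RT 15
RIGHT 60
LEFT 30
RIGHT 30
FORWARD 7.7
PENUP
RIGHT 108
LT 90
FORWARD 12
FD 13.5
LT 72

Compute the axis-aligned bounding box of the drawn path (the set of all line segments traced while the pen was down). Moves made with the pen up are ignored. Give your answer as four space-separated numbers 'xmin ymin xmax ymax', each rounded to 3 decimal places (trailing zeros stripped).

Answer: 0 -7.438 1.993 0

Derivation:
Executing turtle program step by step:
Start: pos=(0,0), heading=0, pen down
RT 15: heading 0 -> 345
RT 60: heading 345 -> 285
LT 30: heading 285 -> 315
RT 30: heading 315 -> 285
FD 7.7: (0,0) -> (1.993,-7.438) [heading=285, draw]
PU: pen up
RT 108: heading 285 -> 177
LT 90: heading 177 -> 267
FD 12: (1.993,-7.438) -> (1.365,-19.421) [heading=267, move]
FD 13.5: (1.365,-19.421) -> (0.658,-32.903) [heading=267, move]
LT 72: heading 267 -> 339
Final: pos=(0.658,-32.903), heading=339, 1 segment(s) drawn

Segment endpoints: x in {0, 1.993}, y in {-7.438, 0}
xmin=0, ymin=-7.438, xmax=1.993, ymax=0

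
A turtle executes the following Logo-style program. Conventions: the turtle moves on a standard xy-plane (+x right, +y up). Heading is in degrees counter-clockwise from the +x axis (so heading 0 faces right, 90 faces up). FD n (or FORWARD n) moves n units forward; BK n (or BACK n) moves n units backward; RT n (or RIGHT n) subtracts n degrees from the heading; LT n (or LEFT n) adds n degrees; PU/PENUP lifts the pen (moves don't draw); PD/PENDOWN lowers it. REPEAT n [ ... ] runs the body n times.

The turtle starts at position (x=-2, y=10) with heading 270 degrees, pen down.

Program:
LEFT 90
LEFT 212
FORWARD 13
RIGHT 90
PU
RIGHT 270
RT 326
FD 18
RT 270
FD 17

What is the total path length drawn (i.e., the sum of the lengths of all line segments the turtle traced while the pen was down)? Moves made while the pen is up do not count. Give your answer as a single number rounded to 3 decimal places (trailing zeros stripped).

Answer: 13

Derivation:
Executing turtle program step by step:
Start: pos=(-2,10), heading=270, pen down
LT 90: heading 270 -> 0
LT 212: heading 0 -> 212
FD 13: (-2,10) -> (-13.025,3.111) [heading=212, draw]
RT 90: heading 212 -> 122
PU: pen up
RT 270: heading 122 -> 212
RT 326: heading 212 -> 246
FD 18: (-13.025,3.111) -> (-20.346,-13.333) [heading=246, move]
RT 270: heading 246 -> 336
FD 17: (-20.346,-13.333) -> (-4.816,-20.247) [heading=336, move]
Final: pos=(-4.816,-20.247), heading=336, 1 segment(s) drawn

Segment lengths:
  seg 1: (-2,10) -> (-13.025,3.111), length = 13
Total = 13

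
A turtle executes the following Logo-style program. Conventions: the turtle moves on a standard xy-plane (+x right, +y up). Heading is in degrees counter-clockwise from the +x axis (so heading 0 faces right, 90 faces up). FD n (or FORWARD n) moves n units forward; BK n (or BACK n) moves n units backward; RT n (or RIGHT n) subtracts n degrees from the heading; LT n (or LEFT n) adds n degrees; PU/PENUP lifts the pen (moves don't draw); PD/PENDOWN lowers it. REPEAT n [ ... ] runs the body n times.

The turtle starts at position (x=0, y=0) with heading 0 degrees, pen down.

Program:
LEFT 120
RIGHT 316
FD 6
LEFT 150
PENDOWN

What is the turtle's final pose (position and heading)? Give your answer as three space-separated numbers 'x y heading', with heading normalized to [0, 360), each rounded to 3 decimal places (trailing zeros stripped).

Answer: -5.768 1.654 314

Derivation:
Executing turtle program step by step:
Start: pos=(0,0), heading=0, pen down
LT 120: heading 0 -> 120
RT 316: heading 120 -> 164
FD 6: (0,0) -> (-5.768,1.654) [heading=164, draw]
LT 150: heading 164 -> 314
PD: pen down
Final: pos=(-5.768,1.654), heading=314, 1 segment(s) drawn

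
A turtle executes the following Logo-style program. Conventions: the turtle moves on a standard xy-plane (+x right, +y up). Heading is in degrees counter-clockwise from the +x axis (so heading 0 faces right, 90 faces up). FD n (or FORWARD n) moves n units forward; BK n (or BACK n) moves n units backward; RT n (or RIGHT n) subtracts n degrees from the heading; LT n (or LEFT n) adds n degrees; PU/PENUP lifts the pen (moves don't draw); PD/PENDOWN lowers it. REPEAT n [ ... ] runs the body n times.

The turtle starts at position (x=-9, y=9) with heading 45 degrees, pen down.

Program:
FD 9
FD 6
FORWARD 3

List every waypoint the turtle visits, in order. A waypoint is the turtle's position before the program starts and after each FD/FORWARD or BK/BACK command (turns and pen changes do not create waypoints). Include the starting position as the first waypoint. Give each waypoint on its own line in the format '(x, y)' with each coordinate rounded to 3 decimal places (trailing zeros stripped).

Executing turtle program step by step:
Start: pos=(-9,9), heading=45, pen down
FD 9: (-9,9) -> (-2.636,15.364) [heading=45, draw]
FD 6: (-2.636,15.364) -> (1.607,19.607) [heading=45, draw]
FD 3: (1.607,19.607) -> (3.728,21.728) [heading=45, draw]
Final: pos=(3.728,21.728), heading=45, 3 segment(s) drawn
Waypoints (4 total):
(-9, 9)
(-2.636, 15.364)
(1.607, 19.607)
(3.728, 21.728)

Answer: (-9, 9)
(-2.636, 15.364)
(1.607, 19.607)
(3.728, 21.728)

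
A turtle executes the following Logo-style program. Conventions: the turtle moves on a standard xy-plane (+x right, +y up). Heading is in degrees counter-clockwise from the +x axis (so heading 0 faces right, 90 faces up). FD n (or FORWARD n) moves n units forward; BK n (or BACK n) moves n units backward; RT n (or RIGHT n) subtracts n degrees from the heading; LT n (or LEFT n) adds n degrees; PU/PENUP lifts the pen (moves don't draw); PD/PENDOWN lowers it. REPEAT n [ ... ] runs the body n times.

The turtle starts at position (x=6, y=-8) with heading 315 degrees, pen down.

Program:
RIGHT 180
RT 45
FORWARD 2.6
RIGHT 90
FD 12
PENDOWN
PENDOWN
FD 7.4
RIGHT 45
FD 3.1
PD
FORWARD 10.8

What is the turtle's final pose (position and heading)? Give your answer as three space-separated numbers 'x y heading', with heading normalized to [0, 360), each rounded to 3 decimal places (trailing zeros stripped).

Executing turtle program step by step:
Start: pos=(6,-8), heading=315, pen down
RT 180: heading 315 -> 135
RT 45: heading 135 -> 90
FD 2.6: (6,-8) -> (6,-5.4) [heading=90, draw]
RT 90: heading 90 -> 0
FD 12: (6,-5.4) -> (18,-5.4) [heading=0, draw]
PD: pen down
PD: pen down
FD 7.4: (18,-5.4) -> (25.4,-5.4) [heading=0, draw]
RT 45: heading 0 -> 315
FD 3.1: (25.4,-5.4) -> (27.592,-7.592) [heading=315, draw]
PD: pen down
FD 10.8: (27.592,-7.592) -> (35.229,-15.229) [heading=315, draw]
Final: pos=(35.229,-15.229), heading=315, 5 segment(s) drawn

Answer: 35.229 -15.229 315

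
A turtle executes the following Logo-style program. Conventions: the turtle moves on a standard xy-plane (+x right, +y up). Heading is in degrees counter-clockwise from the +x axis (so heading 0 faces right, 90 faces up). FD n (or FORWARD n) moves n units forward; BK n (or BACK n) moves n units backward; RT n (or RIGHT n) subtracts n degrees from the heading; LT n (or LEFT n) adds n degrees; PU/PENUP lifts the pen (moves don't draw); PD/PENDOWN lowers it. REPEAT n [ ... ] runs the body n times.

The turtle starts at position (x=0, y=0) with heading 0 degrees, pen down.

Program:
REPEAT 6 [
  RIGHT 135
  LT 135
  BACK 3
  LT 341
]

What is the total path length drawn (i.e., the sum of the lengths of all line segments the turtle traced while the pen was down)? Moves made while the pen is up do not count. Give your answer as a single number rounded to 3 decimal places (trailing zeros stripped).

Answer: 18

Derivation:
Executing turtle program step by step:
Start: pos=(0,0), heading=0, pen down
REPEAT 6 [
  -- iteration 1/6 --
  RT 135: heading 0 -> 225
  LT 135: heading 225 -> 0
  BK 3: (0,0) -> (-3,0) [heading=0, draw]
  LT 341: heading 0 -> 341
  -- iteration 2/6 --
  RT 135: heading 341 -> 206
  LT 135: heading 206 -> 341
  BK 3: (-3,0) -> (-5.837,0.977) [heading=341, draw]
  LT 341: heading 341 -> 322
  -- iteration 3/6 --
  RT 135: heading 322 -> 187
  LT 135: heading 187 -> 322
  BK 3: (-5.837,0.977) -> (-8.201,2.824) [heading=322, draw]
  LT 341: heading 322 -> 303
  -- iteration 4/6 --
  RT 135: heading 303 -> 168
  LT 135: heading 168 -> 303
  BK 3: (-8.201,2.824) -> (-9.835,5.34) [heading=303, draw]
  LT 341: heading 303 -> 284
  -- iteration 5/6 --
  RT 135: heading 284 -> 149
  LT 135: heading 149 -> 284
  BK 3: (-9.835,5.34) -> (-10.56,8.251) [heading=284, draw]
  LT 341: heading 284 -> 265
  -- iteration 6/6 --
  RT 135: heading 265 -> 130
  LT 135: heading 130 -> 265
  BK 3: (-10.56,8.251) -> (-10.299,11.239) [heading=265, draw]
  LT 341: heading 265 -> 246
]
Final: pos=(-10.299,11.239), heading=246, 6 segment(s) drawn

Segment lengths:
  seg 1: (0,0) -> (-3,0), length = 3
  seg 2: (-3,0) -> (-5.837,0.977), length = 3
  seg 3: (-5.837,0.977) -> (-8.201,2.824), length = 3
  seg 4: (-8.201,2.824) -> (-9.835,5.34), length = 3
  seg 5: (-9.835,5.34) -> (-10.56,8.251), length = 3
  seg 6: (-10.56,8.251) -> (-10.299,11.239), length = 3
Total = 18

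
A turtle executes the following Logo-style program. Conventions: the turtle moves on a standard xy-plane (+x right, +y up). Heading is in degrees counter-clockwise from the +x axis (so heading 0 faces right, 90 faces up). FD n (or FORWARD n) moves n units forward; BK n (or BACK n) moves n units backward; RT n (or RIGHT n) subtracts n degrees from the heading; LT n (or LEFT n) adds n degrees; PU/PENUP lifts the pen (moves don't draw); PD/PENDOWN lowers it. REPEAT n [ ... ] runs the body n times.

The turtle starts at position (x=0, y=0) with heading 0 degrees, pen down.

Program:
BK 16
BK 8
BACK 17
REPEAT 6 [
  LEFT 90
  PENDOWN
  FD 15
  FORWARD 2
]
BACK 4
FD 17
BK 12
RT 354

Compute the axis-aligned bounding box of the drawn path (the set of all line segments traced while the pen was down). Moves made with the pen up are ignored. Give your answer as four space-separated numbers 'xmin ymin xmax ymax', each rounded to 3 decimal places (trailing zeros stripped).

Answer: -71 0 0 17

Derivation:
Executing turtle program step by step:
Start: pos=(0,0), heading=0, pen down
BK 16: (0,0) -> (-16,0) [heading=0, draw]
BK 8: (-16,0) -> (-24,0) [heading=0, draw]
BK 17: (-24,0) -> (-41,0) [heading=0, draw]
REPEAT 6 [
  -- iteration 1/6 --
  LT 90: heading 0 -> 90
  PD: pen down
  FD 15: (-41,0) -> (-41,15) [heading=90, draw]
  FD 2: (-41,15) -> (-41,17) [heading=90, draw]
  -- iteration 2/6 --
  LT 90: heading 90 -> 180
  PD: pen down
  FD 15: (-41,17) -> (-56,17) [heading=180, draw]
  FD 2: (-56,17) -> (-58,17) [heading=180, draw]
  -- iteration 3/6 --
  LT 90: heading 180 -> 270
  PD: pen down
  FD 15: (-58,17) -> (-58,2) [heading=270, draw]
  FD 2: (-58,2) -> (-58,0) [heading=270, draw]
  -- iteration 4/6 --
  LT 90: heading 270 -> 0
  PD: pen down
  FD 15: (-58,0) -> (-43,0) [heading=0, draw]
  FD 2: (-43,0) -> (-41,0) [heading=0, draw]
  -- iteration 5/6 --
  LT 90: heading 0 -> 90
  PD: pen down
  FD 15: (-41,0) -> (-41,15) [heading=90, draw]
  FD 2: (-41,15) -> (-41,17) [heading=90, draw]
  -- iteration 6/6 --
  LT 90: heading 90 -> 180
  PD: pen down
  FD 15: (-41,17) -> (-56,17) [heading=180, draw]
  FD 2: (-56,17) -> (-58,17) [heading=180, draw]
]
BK 4: (-58,17) -> (-54,17) [heading=180, draw]
FD 17: (-54,17) -> (-71,17) [heading=180, draw]
BK 12: (-71,17) -> (-59,17) [heading=180, draw]
RT 354: heading 180 -> 186
Final: pos=(-59,17), heading=186, 18 segment(s) drawn

Segment endpoints: x in {-71, -59, -58, -58, -56, -56, -54, -43, -41, -41, -24, -16, 0}, y in {0, 0, 0, 0, 2, 15, 17, 17, 17, 17, 17}
xmin=-71, ymin=0, xmax=0, ymax=17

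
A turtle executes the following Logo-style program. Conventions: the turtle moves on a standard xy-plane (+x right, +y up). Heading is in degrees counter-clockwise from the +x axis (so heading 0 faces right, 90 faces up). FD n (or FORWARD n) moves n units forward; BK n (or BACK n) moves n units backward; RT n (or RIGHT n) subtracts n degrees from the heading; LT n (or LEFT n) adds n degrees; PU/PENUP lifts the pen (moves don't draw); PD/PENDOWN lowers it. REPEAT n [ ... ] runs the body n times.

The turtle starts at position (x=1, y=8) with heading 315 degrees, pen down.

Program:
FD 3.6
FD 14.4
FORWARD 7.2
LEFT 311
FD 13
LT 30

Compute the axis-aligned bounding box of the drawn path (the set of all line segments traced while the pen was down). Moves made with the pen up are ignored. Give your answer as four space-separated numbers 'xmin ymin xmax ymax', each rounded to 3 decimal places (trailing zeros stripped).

Answer: 1 -22.787 18.819 8

Derivation:
Executing turtle program step by step:
Start: pos=(1,8), heading=315, pen down
FD 3.6: (1,8) -> (3.546,5.454) [heading=315, draw]
FD 14.4: (3.546,5.454) -> (13.728,-4.728) [heading=315, draw]
FD 7.2: (13.728,-4.728) -> (18.819,-9.819) [heading=315, draw]
LT 311: heading 315 -> 266
FD 13: (18.819,-9.819) -> (17.912,-22.787) [heading=266, draw]
LT 30: heading 266 -> 296
Final: pos=(17.912,-22.787), heading=296, 4 segment(s) drawn

Segment endpoints: x in {1, 3.546, 13.728, 17.912, 18.819}, y in {-22.787, -9.819, -4.728, 5.454, 8}
xmin=1, ymin=-22.787, xmax=18.819, ymax=8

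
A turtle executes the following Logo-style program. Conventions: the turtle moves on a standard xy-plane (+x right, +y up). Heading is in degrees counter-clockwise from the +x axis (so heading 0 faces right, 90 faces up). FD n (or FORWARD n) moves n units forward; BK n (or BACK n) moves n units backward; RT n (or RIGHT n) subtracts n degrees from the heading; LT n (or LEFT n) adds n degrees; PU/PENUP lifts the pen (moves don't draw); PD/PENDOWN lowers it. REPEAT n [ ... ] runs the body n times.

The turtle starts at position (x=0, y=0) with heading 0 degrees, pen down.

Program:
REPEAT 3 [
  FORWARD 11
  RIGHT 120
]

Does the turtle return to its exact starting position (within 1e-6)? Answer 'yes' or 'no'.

Executing turtle program step by step:
Start: pos=(0,0), heading=0, pen down
REPEAT 3 [
  -- iteration 1/3 --
  FD 11: (0,0) -> (11,0) [heading=0, draw]
  RT 120: heading 0 -> 240
  -- iteration 2/3 --
  FD 11: (11,0) -> (5.5,-9.526) [heading=240, draw]
  RT 120: heading 240 -> 120
  -- iteration 3/3 --
  FD 11: (5.5,-9.526) -> (0,0) [heading=120, draw]
  RT 120: heading 120 -> 0
]
Final: pos=(0,0), heading=0, 3 segment(s) drawn

Start position: (0, 0)
Final position: (0, 0)
Distance = 0; < 1e-6 -> CLOSED

Answer: yes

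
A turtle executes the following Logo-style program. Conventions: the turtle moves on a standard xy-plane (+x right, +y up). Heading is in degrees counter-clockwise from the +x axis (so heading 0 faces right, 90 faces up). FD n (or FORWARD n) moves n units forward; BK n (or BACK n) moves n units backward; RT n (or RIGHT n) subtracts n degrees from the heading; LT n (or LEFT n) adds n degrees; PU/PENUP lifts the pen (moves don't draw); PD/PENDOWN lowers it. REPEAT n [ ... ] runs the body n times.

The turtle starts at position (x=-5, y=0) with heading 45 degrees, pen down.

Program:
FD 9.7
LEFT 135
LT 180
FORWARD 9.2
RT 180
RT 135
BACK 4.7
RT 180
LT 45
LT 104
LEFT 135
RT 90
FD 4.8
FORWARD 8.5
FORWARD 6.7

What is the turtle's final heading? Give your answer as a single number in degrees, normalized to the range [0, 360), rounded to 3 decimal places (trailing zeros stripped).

Answer: 59

Derivation:
Executing turtle program step by step:
Start: pos=(-5,0), heading=45, pen down
FD 9.7: (-5,0) -> (1.859,6.859) [heading=45, draw]
LT 135: heading 45 -> 180
LT 180: heading 180 -> 0
FD 9.2: (1.859,6.859) -> (11.059,6.859) [heading=0, draw]
RT 180: heading 0 -> 180
RT 135: heading 180 -> 45
BK 4.7: (11.059,6.859) -> (7.736,3.536) [heading=45, draw]
RT 180: heading 45 -> 225
LT 45: heading 225 -> 270
LT 104: heading 270 -> 14
LT 135: heading 14 -> 149
RT 90: heading 149 -> 59
FD 4.8: (7.736,3.536) -> (10.208,7.65) [heading=59, draw]
FD 8.5: (10.208,7.65) -> (14.586,14.936) [heading=59, draw]
FD 6.7: (14.586,14.936) -> (18.036,20.679) [heading=59, draw]
Final: pos=(18.036,20.679), heading=59, 6 segment(s) drawn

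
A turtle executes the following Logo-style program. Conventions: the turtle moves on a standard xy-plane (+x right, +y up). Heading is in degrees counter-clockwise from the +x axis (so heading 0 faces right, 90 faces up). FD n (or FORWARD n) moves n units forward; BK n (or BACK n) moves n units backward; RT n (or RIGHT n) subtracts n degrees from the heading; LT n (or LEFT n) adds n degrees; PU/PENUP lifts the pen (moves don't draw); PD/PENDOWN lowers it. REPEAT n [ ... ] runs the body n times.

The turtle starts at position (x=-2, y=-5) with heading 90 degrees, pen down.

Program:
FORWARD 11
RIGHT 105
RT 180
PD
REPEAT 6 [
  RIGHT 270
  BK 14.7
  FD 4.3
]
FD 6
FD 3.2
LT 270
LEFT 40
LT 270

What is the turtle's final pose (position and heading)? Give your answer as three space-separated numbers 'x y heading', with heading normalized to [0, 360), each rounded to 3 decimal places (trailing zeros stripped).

Answer: -0.467 16.356 205

Derivation:
Executing turtle program step by step:
Start: pos=(-2,-5), heading=90, pen down
FD 11: (-2,-5) -> (-2,6) [heading=90, draw]
RT 105: heading 90 -> 345
RT 180: heading 345 -> 165
PD: pen down
REPEAT 6 [
  -- iteration 1/6 --
  RT 270: heading 165 -> 255
  BK 14.7: (-2,6) -> (1.805,20.199) [heading=255, draw]
  FD 4.3: (1.805,20.199) -> (0.692,16.046) [heading=255, draw]
  -- iteration 2/6 --
  RT 270: heading 255 -> 345
  BK 14.7: (0.692,16.046) -> (-13.507,19.85) [heading=345, draw]
  FD 4.3: (-13.507,19.85) -> (-9.354,18.737) [heading=345, draw]
  -- iteration 3/6 --
  RT 270: heading 345 -> 75
  BK 14.7: (-9.354,18.737) -> (-13.159,4.538) [heading=75, draw]
  FD 4.3: (-13.159,4.538) -> (-12.046,8.692) [heading=75, draw]
  -- iteration 4/6 --
  RT 270: heading 75 -> 165
  BK 14.7: (-12.046,8.692) -> (2.153,4.887) [heading=165, draw]
  FD 4.3: (2.153,4.887) -> (-2,6) [heading=165, draw]
  -- iteration 5/6 --
  RT 270: heading 165 -> 255
  BK 14.7: (-2,6) -> (1.805,20.199) [heading=255, draw]
  FD 4.3: (1.805,20.199) -> (0.692,16.046) [heading=255, draw]
  -- iteration 6/6 --
  RT 270: heading 255 -> 345
  BK 14.7: (0.692,16.046) -> (-13.507,19.85) [heading=345, draw]
  FD 4.3: (-13.507,19.85) -> (-9.354,18.737) [heading=345, draw]
]
FD 6: (-9.354,18.737) -> (-3.558,17.184) [heading=345, draw]
FD 3.2: (-3.558,17.184) -> (-0.467,16.356) [heading=345, draw]
LT 270: heading 345 -> 255
LT 40: heading 255 -> 295
LT 270: heading 295 -> 205
Final: pos=(-0.467,16.356), heading=205, 15 segment(s) drawn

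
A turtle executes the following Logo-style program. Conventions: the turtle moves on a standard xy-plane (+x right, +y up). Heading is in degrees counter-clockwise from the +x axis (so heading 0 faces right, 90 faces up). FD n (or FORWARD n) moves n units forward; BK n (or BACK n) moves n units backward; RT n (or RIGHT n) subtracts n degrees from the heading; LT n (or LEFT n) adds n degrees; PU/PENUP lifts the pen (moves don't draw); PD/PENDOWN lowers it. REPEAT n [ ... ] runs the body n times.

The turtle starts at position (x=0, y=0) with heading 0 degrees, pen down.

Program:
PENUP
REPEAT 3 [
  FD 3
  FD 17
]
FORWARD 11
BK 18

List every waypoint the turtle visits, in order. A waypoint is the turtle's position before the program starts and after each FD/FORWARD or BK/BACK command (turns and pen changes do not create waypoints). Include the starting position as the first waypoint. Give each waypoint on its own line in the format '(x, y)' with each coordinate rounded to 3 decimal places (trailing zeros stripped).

Answer: (0, 0)
(3, 0)
(20, 0)
(23, 0)
(40, 0)
(43, 0)
(60, 0)
(71, 0)
(53, 0)

Derivation:
Executing turtle program step by step:
Start: pos=(0,0), heading=0, pen down
PU: pen up
REPEAT 3 [
  -- iteration 1/3 --
  FD 3: (0,0) -> (3,0) [heading=0, move]
  FD 17: (3,0) -> (20,0) [heading=0, move]
  -- iteration 2/3 --
  FD 3: (20,0) -> (23,0) [heading=0, move]
  FD 17: (23,0) -> (40,0) [heading=0, move]
  -- iteration 3/3 --
  FD 3: (40,0) -> (43,0) [heading=0, move]
  FD 17: (43,0) -> (60,0) [heading=0, move]
]
FD 11: (60,0) -> (71,0) [heading=0, move]
BK 18: (71,0) -> (53,0) [heading=0, move]
Final: pos=(53,0), heading=0, 0 segment(s) drawn
Waypoints (9 total):
(0, 0)
(3, 0)
(20, 0)
(23, 0)
(40, 0)
(43, 0)
(60, 0)
(71, 0)
(53, 0)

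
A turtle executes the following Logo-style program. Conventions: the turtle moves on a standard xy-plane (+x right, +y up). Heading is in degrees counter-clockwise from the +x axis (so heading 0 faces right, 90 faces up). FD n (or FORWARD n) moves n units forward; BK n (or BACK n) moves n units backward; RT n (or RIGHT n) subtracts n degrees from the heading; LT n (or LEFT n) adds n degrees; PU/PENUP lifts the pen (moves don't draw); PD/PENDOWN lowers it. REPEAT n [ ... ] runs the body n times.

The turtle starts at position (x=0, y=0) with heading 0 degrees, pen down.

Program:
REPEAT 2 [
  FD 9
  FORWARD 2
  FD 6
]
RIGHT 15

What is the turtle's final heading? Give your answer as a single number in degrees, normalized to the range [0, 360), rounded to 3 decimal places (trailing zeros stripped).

Executing turtle program step by step:
Start: pos=(0,0), heading=0, pen down
REPEAT 2 [
  -- iteration 1/2 --
  FD 9: (0,0) -> (9,0) [heading=0, draw]
  FD 2: (9,0) -> (11,0) [heading=0, draw]
  FD 6: (11,0) -> (17,0) [heading=0, draw]
  -- iteration 2/2 --
  FD 9: (17,0) -> (26,0) [heading=0, draw]
  FD 2: (26,0) -> (28,0) [heading=0, draw]
  FD 6: (28,0) -> (34,0) [heading=0, draw]
]
RT 15: heading 0 -> 345
Final: pos=(34,0), heading=345, 6 segment(s) drawn

Answer: 345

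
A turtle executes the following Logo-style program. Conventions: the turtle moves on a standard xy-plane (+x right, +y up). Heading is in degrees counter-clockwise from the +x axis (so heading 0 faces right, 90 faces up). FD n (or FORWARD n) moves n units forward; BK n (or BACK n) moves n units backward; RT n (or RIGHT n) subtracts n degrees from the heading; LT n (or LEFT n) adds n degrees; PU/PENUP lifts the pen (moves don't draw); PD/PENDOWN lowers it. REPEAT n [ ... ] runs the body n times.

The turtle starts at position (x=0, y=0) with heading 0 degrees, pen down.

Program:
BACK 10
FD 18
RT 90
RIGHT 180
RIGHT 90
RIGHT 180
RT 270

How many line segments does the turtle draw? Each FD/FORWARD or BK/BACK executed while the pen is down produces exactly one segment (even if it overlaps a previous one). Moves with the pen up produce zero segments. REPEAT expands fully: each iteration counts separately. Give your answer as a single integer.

Answer: 2

Derivation:
Executing turtle program step by step:
Start: pos=(0,0), heading=0, pen down
BK 10: (0,0) -> (-10,0) [heading=0, draw]
FD 18: (-10,0) -> (8,0) [heading=0, draw]
RT 90: heading 0 -> 270
RT 180: heading 270 -> 90
RT 90: heading 90 -> 0
RT 180: heading 0 -> 180
RT 270: heading 180 -> 270
Final: pos=(8,0), heading=270, 2 segment(s) drawn
Segments drawn: 2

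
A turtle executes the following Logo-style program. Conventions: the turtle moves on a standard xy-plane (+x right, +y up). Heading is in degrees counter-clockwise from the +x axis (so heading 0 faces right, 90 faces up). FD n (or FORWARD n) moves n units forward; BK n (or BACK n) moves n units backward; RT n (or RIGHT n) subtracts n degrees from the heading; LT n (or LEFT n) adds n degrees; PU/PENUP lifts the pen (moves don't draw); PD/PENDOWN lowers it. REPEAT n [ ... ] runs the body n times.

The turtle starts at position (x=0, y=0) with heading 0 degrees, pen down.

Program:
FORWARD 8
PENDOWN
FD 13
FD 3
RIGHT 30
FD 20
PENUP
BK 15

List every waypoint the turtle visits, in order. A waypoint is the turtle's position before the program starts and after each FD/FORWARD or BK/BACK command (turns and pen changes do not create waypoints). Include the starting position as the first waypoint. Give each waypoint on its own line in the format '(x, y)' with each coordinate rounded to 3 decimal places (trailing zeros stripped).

Answer: (0, 0)
(8, 0)
(21, 0)
(24, 0)
(41.321, -10)
(28.33, -2.5)

Derivation:
Executing turtle program step by step:
Start: pos=(0,0), heading=0, pen down
FD 8: (0,0) -> (8,0) [heading=0, draw]
PD: pen down
FD 13: (8,0) -> (21,0) [heading=0, draw]
FD 3: (21,0) -> (24,0) [heading=0, draw]
RT 30: heading 0 -> 330
FD 20: (24,0) -> (41.321,-10) [heading=330, draw]
PU: pen up
BK 15: (41.321,-10) -> (28.33,-2.5) [heading=330, move]
Final: pos=(28.33,-2.5), heading=330, 4 segment(s) drawn
Waypoints (6 total):
(0, 0)
(8, 0)
(21, 0)
(24, 0)
(41.321, -10)
(28.33, -2.5)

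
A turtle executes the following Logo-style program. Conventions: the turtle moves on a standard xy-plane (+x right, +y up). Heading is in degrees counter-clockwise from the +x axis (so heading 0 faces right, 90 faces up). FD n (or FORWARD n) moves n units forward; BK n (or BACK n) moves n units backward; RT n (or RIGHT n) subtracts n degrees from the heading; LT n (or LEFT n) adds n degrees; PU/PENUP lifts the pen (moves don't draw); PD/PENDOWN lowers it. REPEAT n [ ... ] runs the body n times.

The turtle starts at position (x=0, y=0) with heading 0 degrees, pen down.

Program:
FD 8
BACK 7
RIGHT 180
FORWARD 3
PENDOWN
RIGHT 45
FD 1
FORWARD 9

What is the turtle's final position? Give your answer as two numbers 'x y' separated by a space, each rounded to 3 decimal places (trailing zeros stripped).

Executing turtle program step by step:
Start: pos=(0,0), heading=0, pen down
FD 8: (0,0) -> (8,0) [heading=0, draw]
BK 7: (8,0) -> (1,0) [heading=0, draw]
RT 180: heading 0 -> 180
FD 3: (1,0) -> (-2,0) [heading=180, draw]
PD: pen down
RT 45: heading 180 -> 135
FD 1: (-2,0) -> (-2.707,0.707) [heading=135, draw]
FD 9: (-2.707,0.707) -> (-9.071,7.071) [heading=135, draw]
Final: pos=(-9.071,7.071), heading=135, 5 segment(s) drawn

Answer: -9.071 7.071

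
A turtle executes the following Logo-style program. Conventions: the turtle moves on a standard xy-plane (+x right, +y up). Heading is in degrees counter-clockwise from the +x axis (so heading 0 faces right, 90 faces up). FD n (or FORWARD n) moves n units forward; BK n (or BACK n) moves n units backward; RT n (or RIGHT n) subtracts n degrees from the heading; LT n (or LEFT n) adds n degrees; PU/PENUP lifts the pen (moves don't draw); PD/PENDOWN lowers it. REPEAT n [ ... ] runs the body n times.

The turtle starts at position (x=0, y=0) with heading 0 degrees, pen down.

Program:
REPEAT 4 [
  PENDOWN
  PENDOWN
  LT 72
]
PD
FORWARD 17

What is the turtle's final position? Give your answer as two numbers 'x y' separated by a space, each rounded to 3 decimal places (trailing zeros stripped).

Answer: 5.253 -16.168

Derivation:
Executing turtle program step by step:
Start: pos=(0,0), heading=0, pen down
REPEAT 4 [
  -- iteration 1/4 --
  PD: pen down
  PD: pen down
  LT 72: heading 0 -> 72
  -- iteration 2/4 --
  PD: pen down
  PD: pen down
  LT 72: heading 72 -> 144
  -- iteration 3/4 --
  PD: pen down
  PD: pen down
  LT 72: heading 144 -> 216
  -- iteration 4/4 --
  PD: pen down
  PD: pen down
  LT 72: heading 216 -> 288
]
PD: pen down
FD 17: (0,0) -> (5.253,-16.168) [heading=288, draw]
Final: pos=(5.253,-16.168), heading=288, 1 segment(s) drawn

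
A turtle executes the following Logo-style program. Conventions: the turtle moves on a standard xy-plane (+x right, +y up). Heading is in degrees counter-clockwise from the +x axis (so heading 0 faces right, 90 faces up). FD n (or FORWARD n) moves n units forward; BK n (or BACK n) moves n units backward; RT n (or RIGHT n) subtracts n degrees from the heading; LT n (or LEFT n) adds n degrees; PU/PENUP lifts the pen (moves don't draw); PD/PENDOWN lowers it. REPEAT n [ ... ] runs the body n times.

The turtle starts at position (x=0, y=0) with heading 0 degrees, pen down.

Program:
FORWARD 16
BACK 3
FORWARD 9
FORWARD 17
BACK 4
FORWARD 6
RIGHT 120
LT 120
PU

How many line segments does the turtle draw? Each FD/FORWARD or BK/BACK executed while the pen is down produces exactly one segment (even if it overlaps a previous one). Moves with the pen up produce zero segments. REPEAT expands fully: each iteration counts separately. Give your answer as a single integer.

Executing turtle program step by step:
Start: pos=(0,0), heading=0, pen down
FD 16: (0,0) -> (16,0) [heading=0, draw]
BK 3: (16,0) -> (13,0) [heading=0, draw]
FD 9: (13,0) -> (22,0) [heading=0, draw]
FD 17: (22,0) -> (39,0) [heading=0, draw]
BK 4: (39,0) -> (35,0) [heading=0, draw]
FD 6: (35,0) -> (41,0) [heading=0, draw]
RT 120: heading 0 -> 240
LT 120: heading 240 -> 0
PU: pen up
Final: pos=(41,0), heading=0, 6 segment(s) drawn
Segments drawn: 6

Answer: 6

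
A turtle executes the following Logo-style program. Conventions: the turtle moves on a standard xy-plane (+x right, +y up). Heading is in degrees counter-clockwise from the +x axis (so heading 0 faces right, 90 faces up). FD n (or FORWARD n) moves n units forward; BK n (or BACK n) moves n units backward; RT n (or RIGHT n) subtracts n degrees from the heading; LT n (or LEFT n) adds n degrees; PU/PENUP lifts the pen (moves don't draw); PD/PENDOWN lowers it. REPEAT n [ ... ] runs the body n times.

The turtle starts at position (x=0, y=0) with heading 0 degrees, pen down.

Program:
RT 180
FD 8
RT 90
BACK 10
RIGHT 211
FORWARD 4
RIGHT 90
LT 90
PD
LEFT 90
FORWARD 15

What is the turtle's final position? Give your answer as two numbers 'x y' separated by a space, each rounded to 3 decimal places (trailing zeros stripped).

Executing turtle program step by step:
Start: pos=(0,0), heading=0, pen down
RT 180: heading 0 -> 180
FD 8: (0,0) -> (-8,0) [heading=180, draw]
RT 90: heading 180 -> 90
BK 10: (-8,0) -> (-8,-10) [heading=90, draw]
RT 211: heading 90 -> 239
FD 4: (-8,-10) -> (-10.06,-13.429) [heading=239, draw]
RT 90: heading 239 -> 149
LT 90: heading 149 -> 239
PD: pen down
LT 90: heading 239 -> 329
FD 15: (-10.06,-13.429) -> (2.797,-21.154) [heading=329, draw]
Final: pos=(2.797,-21.154), heading=329, 4 segment(s) drawn

Answer: 2.797 -21.154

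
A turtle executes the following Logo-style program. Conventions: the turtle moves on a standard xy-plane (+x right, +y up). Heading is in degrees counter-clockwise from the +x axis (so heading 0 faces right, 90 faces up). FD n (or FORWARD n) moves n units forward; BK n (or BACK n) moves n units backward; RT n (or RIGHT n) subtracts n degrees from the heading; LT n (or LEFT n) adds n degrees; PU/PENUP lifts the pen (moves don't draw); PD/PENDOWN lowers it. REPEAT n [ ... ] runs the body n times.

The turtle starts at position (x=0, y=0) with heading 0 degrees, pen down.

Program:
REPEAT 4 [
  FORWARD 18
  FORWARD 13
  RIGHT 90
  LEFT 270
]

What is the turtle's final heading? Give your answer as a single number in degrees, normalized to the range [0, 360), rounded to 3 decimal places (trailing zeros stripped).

Answer: 0

Derivation:
Executing turtle program step by step:
Start: pos=(0,0), heading=0, pen down
REPEAT 4 [
  -- iteration 1/4 --
  FD 18: (0,0) -> (18,0) [heading=0, draw]
  FD 13: (18,0) -> (31,0) [heading=0, draw]
  RT 90: heading 0 -> 270
  LT 270: heading 270 -> 180
  -- iteration 2/4 --
  FD 18: (31,0) -> (13,0) [heading=180, draw]
  FD 13: (13,0) -> (0,0) [heading=180, draw]
  RT 90: heading 180 -> 90
  LT 270: heading 90 -> 0
  -- iteration 3/4 --
  FD 18: (0,0) -> (18,0) [heading=0, draw]
  FD 13: (18,0) -> (31,0) [heading=0, draw]
  RT 90: heading 0 -> 270
  LT 270: heading 270 -> 180
  -- iteration 4/4 --
  FD 18: (31,0) -> (13,0) [heading=180, draw]
  FD 13: (13,0) -> (0,0) [heading=180, draw]
  RT 90: heading 180 -> 90
  LT 270: heading 90 -> 0
]
Final: pos=(0,0), heading=0, 8 segment(s) drawn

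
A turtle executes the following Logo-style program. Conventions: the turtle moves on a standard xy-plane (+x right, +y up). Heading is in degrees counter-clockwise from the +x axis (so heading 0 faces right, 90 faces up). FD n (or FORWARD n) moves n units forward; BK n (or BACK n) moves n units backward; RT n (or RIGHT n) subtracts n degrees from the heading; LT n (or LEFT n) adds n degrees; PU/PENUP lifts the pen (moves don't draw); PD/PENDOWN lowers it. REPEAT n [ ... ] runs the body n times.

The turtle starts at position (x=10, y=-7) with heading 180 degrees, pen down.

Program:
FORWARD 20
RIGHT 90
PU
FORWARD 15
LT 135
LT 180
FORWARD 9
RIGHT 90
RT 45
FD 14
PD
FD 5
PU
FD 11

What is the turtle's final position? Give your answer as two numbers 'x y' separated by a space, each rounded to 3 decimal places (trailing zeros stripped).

Executing turtle program step by step:
Start: pos=(10,-7), heading=180, pen down
FD 20: (10,-7) -> (-10,-7) [heading=180, draw]
RT 90: heading 180 -> 90
PU: pen up
FD 15: (-10,-7) -> (-10,8) [heading=90, move]
LT 135: heading 90 -> 225
LT 180: heading 225 -> 45
FD 9: (-10,8) -> (-3.636,14.364) [heading=45, move]
RT 90: heading 45 -> 315
RT 45: heading 315 -> 270
FD 14: (-3.636,14.364) -> (-3.636,0.364) [heading=270, move]
PD: pen down
FD 5: (-3.636,0.364) -> (-3.636,-4.636) [heading=270, draw]
PU: pen up
FD 11: (-3.636,-4.636) -> (-3.636,-15.636) [heading=270, move]
Final: pos=(-3.636,-15.636), heading=270, 2 segment(s) drawn

Answer: -3.636 -15.636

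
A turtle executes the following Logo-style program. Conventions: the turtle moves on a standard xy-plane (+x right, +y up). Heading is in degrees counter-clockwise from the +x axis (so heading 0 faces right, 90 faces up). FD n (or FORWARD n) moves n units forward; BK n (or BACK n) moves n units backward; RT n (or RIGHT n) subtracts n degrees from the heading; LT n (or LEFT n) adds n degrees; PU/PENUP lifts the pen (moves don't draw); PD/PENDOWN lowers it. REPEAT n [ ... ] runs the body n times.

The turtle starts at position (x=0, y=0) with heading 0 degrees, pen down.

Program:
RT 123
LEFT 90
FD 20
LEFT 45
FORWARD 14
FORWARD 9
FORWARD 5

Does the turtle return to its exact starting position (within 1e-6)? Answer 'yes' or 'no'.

Executing turtle program step by step:
Start: pos=(0,0), heading=0, pen down
RT 123: heading 0 -> 237
LT 90: heading 237 -> 327
FD 20: (0,0) -> (16.773,-10.893) [heading=327, draw]
LT 45: heading 327 -> 12
FD 14: (16.773,-10.893) -> (30.467,-7.982) [heading=12, draw]
FD 9: (30.467,-7.982) -> (39.271,-6.111) [heading=12, draw]
FD 5: (39.271,-6.111) -> (44.162,-5.071) [heading=12, draw]
Final: pos=(44.162,-5.071), heading=12, 4 segment(s) drawn

Start position: (0, 0)
Final position: (44.162, -5.071)
Distance = 44.452; >= 1e-6 -> NOT closed

Answer: no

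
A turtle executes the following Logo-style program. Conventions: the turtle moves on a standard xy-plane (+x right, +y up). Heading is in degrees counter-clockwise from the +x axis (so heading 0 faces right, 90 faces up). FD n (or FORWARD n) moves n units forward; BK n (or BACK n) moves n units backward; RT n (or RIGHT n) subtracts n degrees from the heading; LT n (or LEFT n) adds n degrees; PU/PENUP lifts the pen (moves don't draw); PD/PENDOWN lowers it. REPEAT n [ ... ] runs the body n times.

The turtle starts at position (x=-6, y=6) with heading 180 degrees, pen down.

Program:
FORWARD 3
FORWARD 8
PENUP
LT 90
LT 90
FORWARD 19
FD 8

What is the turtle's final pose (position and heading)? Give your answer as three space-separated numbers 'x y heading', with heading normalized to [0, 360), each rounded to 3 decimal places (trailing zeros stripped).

Executing turtle program step by step:
Start: pos=(-6,6), heading=180, pen down
FD 3: (-6,6) -> (-9,6) [heading=180, draw]
FD 8: (-9,6) -> (-17,6) [heading=180, draw]
PU: pen up
LT 90: heading 180 -> 270
LT 90: heading 270 -> 0
FD 19: (-17,6) -> (2,6) [heading=0, move]
FD 8: (2,6) -> (10,6) [heading=0, move]
Final: pos=(10,6), heading=0, 2 segment(s) drawn

Answer: 10 6 0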